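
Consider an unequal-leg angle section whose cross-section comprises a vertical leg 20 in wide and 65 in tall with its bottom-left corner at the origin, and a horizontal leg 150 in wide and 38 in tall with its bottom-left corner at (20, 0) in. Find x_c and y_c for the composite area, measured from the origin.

x_c = 79.21 in, y_c = 21.51 in

Part | A | x̄ᵢ | ȳᵢ | A·x̄ᵢ | A·ȳᵢ
vertical leg | 1300.00 | 10.00 | 32.50 | 13000.00 | 42250.00
horizontal leg | 5700.00 | 95.00 | 19.00 | 541500.00 | 108300.00
Σ | 7000.00 |  |  | 554500.00 | 150550.00
x_c = 554500.00 / 7000.00 = 79.21 in
y_c = 150550.00 / 7000.00 = 21.51 in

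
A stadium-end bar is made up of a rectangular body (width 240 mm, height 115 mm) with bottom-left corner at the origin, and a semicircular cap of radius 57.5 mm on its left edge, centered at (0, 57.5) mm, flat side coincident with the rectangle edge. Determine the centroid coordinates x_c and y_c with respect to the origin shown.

rectangular body: A = 240 × 115 = 27600.00, centroid at (120.00, 57.50).
semicircular end: A = ½π·57.5² = 5193.45, centroid at (-24.40, 57.50).
ΣA = 32793.45 mm², ΣAx_c = 3185260.42 mm³, ΣAy_c = 1885623.11 mm³.
x_c = 3185260.42/32793.45 = 97.13 mm; y_c = 1885623.11/32793.45 = 57.50 mm.

x_c = 97.13 mm, y_c = 57.50 mm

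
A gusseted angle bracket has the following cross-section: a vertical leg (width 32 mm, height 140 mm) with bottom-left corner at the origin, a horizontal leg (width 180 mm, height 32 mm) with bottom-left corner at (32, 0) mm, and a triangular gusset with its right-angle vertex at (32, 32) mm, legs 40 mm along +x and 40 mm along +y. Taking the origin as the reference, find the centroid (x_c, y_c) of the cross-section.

Part | A | x̄ᵢ | ȳᵢ | A·x̄ᵢ | A·ȳᵢ
vertical leg | 4480.00 | 16.00 | 70.00 | 71680.00 | 313600.00
horizontal leg | 5760.00 | 122.00 | 16.00 | 702720.00 | 92160.00
gusset | 800.00 | 45.33 | 45.33 | 36266.67 | 36266.67
Σ | 11040.00 |  |  | 810666.67 | 442026.67
x_c = 810666.67 / 11040.00 = 73.43 mm
y_c = 442026.67 / 11040.00 = 40.04 mm

x_c = 73.43 mm, y_c = 40.04 mm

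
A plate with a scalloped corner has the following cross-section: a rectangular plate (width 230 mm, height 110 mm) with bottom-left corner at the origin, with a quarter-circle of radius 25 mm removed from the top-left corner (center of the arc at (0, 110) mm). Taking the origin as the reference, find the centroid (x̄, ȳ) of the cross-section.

x̄ = 117.07 mm, ȳ = 54.12 mm

plate: A = 230 × 110 = 25300.00, centroid at (115.00, 55.00).
removed quarter-circle: A = −¼π·25² = -490.87, centroid at (10.61, 99.39).
ΣA = 24809.13 mm²
ΣAx̄ = (25300.00)(115.00) + (-490.87)(10.61) = 2904291.67 mm³
ΣAȳ = (25300.00)(55.00) + (-490.87)(99.39) = 1342712.21 mm³
x̄ = 2904291.67 / 24809.13 = 117.07 mm
ȳ = 1342712.21 / 24809.13 = 54.12 mm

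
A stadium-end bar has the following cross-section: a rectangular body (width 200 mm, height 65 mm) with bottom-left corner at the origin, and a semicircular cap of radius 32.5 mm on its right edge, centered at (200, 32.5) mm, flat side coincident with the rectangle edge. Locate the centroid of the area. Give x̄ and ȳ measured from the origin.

rectangular body: A = 200 × 65 = 13000.00, centroid at (100.00, 32.50).
semicircular end: A = ½π·32.5² = 1659.15, centroid at (213.79, 32.50).
ΣA = 14659.15 mm²
ΣAx̄ = (13000.00)(100.00) + (1659.15)(213.79) = 1654716.14 mm³
ΣAȳ = (13000.00)(32.50) + (1659.15)(32.50) = 476422.49 mm³
x̄ = 1654716.14 / 14659.15 = 112.88 mm
ȳ = 476422.49 / 14659.15 = 32.50 mm

x̄ = 112.88 mm, ȳ = 32.50 mm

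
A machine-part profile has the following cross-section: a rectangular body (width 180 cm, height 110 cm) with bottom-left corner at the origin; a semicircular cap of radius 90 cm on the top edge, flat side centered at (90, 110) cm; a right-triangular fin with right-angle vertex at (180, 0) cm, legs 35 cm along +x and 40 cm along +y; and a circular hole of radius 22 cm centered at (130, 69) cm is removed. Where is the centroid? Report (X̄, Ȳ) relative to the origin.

X̄ = 90.33 cm, Ȳ = 90.81 cm

rectangular body: A = 180 × 110 = 19800.00, centroid at (90.00, 55.00).
semicircular top: A = ½π·90² = 12723.45, centroid at (90.00, 148.20).
triangular fin: A = ½·35·40 = 700.00, centroid at (191.67, 13.33).
hole: A = −π·22² = -1520.53, centroid at (130.00, 69.00).
ΣA = 31702.92 cm²
ΣAX̄ = (19800.00)(90.00) + (12723.45)(90.00) + (700.00)(191.67) + (-1520.53)(130.00) = 2863608.18 cm³
ΣAȲ = (19800.00)(55.00) + (12723.45)(148.20) + (700.00)(13.33) + (-1520.53)(69.00) = 2878996.23 cm³
X̄ = 2863608.18 / 31702.92 = 90.33 cm
Ȳ = 2878996.23 / 31702.92 = 90.81 cm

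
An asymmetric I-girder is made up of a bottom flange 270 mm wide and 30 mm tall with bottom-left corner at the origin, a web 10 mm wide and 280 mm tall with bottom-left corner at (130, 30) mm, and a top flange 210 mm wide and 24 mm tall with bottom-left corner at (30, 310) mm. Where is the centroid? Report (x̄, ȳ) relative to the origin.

x̄ = 135.00 mm, ȳ = 139.30 mm

bottom flange: A = 270 × 30 = 8100.00, centroid at (135.00, 15.00).
web: A = 10 × 280 = 2800.00, centroid at (135.00, 170.00).
top flange: A = 210 × 24 = 5040.00, centroid at (135.00, 322.00).
ΣA = 15940.00 mm², ΣAx̄ = 2151900.00 mm³, ΣAȳ = 2220380.00 mm³.
x̄ = 2151900.00/15940.00 = 135.00 mm; ȳ = 2220380.00/15940.00 = 139.30 mm.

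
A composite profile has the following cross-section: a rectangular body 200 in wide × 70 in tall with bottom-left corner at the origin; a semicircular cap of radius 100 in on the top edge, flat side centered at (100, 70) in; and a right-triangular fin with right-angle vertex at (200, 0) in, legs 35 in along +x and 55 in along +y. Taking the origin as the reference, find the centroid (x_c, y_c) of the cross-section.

rectangular body: A = 200 × 70 = 14000.00, centroid at (100.00, 35.00).
semicircular top: A = ½π·100² = 15707.96, centroid at (100.00, 112.44).
triangular fin: A = ½·35·55 = 962.50, centroid at (211.67, 18.33).
ΣA = 30670.46 in², ΣAx_c = 3174525.49 in³, ΣAy_c = 2273869.93 in³.
x_c = 3174525.49/30670.46 = 103.50 in; y_c = 2273869.93/30670.46 = 74.14 in.

x_c = 103.50 in, y_c = 74.14 in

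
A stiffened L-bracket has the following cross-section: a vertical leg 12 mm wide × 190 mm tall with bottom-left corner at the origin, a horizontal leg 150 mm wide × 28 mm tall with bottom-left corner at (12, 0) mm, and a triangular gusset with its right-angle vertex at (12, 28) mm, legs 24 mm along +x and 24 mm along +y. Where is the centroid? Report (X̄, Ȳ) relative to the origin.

Part | A | x̄ᵢ | ȳᵢ | A·x̄ᵢ | A·ȳᵢ
vertical leg | 2280.00 | 6.00 | 95.00 | 13680.00 | 216600.00
horizontal leg | 4200.00 | 87.00 | 14.00 | 365400.00 | 58800.00
gusset | 288.00 | 20.00 | 36.00 | 5760.00 | 10368.00
Σ | 6768.00 |  |  | 384840.00 | 285768.00
X̄ = 384840.00 / 6768.00 = 56.86 mm
Ȳ = 285768.00 / 6768.00 = 42.22 mm

X̄ = 56.86 mm, Ȳ = 42.22 mm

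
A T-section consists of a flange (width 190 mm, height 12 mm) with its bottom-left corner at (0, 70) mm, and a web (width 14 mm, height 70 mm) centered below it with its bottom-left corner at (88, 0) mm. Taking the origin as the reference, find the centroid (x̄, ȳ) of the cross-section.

web: A = 14 × 70 = 980.00, centroid at (95.00, 35.00).
flange: A = 190 × 12 = 2280.00, centroid at (95.00, 76.00).
ΣA = 3260.00 mm², ΣAx̄ = 309700.00 mm³, ΣAȳ = 207580.00 mm³.
x̄ = 309700.00/3260.00 = 95.00 mm; ȳ = 207580.00/3260.00 = 63.67 mm.

x̄ = 95.00 mm, ȳ = 63.67 mm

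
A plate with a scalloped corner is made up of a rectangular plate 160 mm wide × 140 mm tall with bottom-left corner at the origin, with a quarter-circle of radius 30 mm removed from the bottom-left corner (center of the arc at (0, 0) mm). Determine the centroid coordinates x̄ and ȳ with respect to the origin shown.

plate: A = 160 × 140 = 22400.00, centroid at (80.00, 70.00).
removed quarter-circle: A = −¼π·30² = -706.86, centroid at (12.73, 12.73).
ΣA = 21693.14 mm²
ΣAx̄ = (22400.00)(80.00) + (-706.86)(12.73) = 1783000.00 mm³
ΣAȳ = (22400.00)(70.00) + (-706.86)(12.73) = 1559000.00 mm³
x̄ = 1783000.00 / 21693.14 = 82.19 mm
ȳ = 1559000.00 / 21693.14 = 71.87 mm

x̄ = 82.19 mm, ȳ = 71.87 mm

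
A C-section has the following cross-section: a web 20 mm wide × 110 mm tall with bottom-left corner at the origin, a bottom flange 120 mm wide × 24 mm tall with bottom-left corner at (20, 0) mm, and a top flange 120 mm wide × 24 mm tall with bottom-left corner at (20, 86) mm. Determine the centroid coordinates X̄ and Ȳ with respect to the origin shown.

X̄ = 60.65 mm, Ȳ = 55.00 mm

Part | A | x̄ᵢ | ȳᵢ | A·x̄ᵢ | A·ȳᵢ
web | 2200.00 | 10.00 | 55.00 | 22000.00 | 121000.00
bottom flange | 2880.00 | 80.00 | 12.00 | 230400.00 | 34560.00
top flange | 2880.00 | 80.00 | 98.00 | 230400.00 | 282240.00
Σ | 7960.00 |  |  | 482800.00 | 437800.00
X̄ = 482800.00 / 7960.00 = 60.65 mm
Ȳ = 437800.00 / 7960.00 = 55.00 mm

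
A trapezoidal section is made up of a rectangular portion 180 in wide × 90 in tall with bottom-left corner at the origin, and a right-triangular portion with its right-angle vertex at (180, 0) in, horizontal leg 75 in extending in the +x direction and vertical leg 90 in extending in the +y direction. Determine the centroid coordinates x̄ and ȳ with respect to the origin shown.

rectangular portion: A = 180 × 90 = 16200.00, centroid at (90.00, 45.00).
triangular portion: A = ½·75·90 = 3375.00, centroid at (205.00, 30.00).
ΣA = 19575.00 in², ΣAx̄ = 2149875.00 in³, ΣAȳ = 830250.00 in³.
x̄ = 2149875.00/19575.00 = 109.83 in; ȳ = 830250.00/19575.00 = 42.41 in.

x̄ = 109.83 in, ȳ = 42.41 in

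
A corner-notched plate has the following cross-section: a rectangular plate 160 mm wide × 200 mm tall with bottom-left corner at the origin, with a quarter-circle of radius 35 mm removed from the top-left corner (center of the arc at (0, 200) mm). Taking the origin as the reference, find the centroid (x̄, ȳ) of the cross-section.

Part | A | x̄ᵢ | ȳᵢ | A·x̄ᵢ | A·ȳᵢ
plate | 32000.00 | 80.00 | 100.00 | 2560000.00 | 3200000.00
removed quarter-circle | -962.11 | 14.85 | 185.15 | -14291.67 | -178130.88
Σ | 31037.89 |  |  | 2545708.33 | 3021869.12
x̄ = 2545708.33 / 31037.89 = 82.02 mm
ȳ = 3021869.12 / 31037.89 = 97.36 mm

x̄ = 82.02 mm, ȳ = 97.36 mm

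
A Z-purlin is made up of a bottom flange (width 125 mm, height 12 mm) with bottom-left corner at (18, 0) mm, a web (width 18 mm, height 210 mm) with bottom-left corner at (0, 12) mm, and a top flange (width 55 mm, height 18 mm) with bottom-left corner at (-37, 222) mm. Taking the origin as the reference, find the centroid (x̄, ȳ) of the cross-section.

bottom flange: A = 125 × 12 = 1500.00, centroid at (80.50, 6.00).
web: A = 18 × 210 = 3780.00, centroid at (9.00, 117.00).
top flange: A = 55 × 18 = 990.00, centroid at (-9.50, 231.00).
ΣA = 6270.00 mm², ΣAx̄ = 145365.00 mm³, ΣAȳ = 679950.00 mm³.
x̄ = 145365.00/6270.00 = 23.18 mm; ȳ = 679950.00/6270.00 = 108.44 mm.

x̄ = 23.18 mm, ȳ = 108.44 mm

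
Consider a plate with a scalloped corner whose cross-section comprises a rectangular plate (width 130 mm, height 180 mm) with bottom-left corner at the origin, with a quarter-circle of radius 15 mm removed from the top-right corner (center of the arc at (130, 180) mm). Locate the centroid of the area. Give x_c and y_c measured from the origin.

plate: A = 130 × 180 = 23400.00, centroid at (65.00, 90.00).
removed quarter-circle: A = −¼π·15² = -176.71, centroid at (123.63, 173.63).
ΣA = 23223.29 mm²
ΣAx_c = (23400.00)(65.00) + (-176.71)(123.63) = 1499152.10 mm³
ΣAy_c = (23400.00)(90.00) + (-176.71)(173.63) = 2075316.37 mm³
x_c = 1499152.10 / 23223.29 = 64.55 mm
y_c = 2075316.37 / 23223.29 = 89.36 mm

x_c = 64.55 mm, y_c = 89.36 mm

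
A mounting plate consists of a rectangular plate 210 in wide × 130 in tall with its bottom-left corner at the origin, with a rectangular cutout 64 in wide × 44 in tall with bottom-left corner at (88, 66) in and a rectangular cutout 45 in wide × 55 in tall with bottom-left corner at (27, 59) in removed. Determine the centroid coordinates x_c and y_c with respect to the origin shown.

x_c = 109.32 in, y_c = 59.64 in

plate: A = 210 × 130 = 27300.00, centroid at (105.00, 65.00).
hole 1: A = −(64 × 44) = -2816.00, centroid at (120.00, 88.00).
hole 2: A = −(45 × 55) = -2475.00, centroid at (49.50, 86.50).
ΣA = 22009.00 in², ΣAx_c = 2406067.50 in³, ΣAy_c = 1312604.50 in³.
x_c = 2406067.50/22009.00 = 109.32 in; y_c = 1312604.50/22009.00 = 59.64 in.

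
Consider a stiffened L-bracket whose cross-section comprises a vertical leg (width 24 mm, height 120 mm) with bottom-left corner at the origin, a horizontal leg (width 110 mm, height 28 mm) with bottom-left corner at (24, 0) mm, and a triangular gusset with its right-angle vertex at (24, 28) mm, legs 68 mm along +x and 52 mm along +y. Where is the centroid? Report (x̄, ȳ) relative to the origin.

Part | A | x̄ᵢ | ȳᵢ | A·x̄ᵢ | A·ȳᵢ
vertical leg | 2880.00 | 12.00 | 60.00 | 34560.00 | 172800.00
horizontal leg | 3080.00 | 79.00 | 14.00 | 243320.00 | 43120.00
gusset | 1768.00 | 46.67 | 45.33 | 82506.67 | 80149.33
Σ | 7728.00 |  |  | 360386.67 | 296069.33
x̄ = 360386.67 / 7728.00 = 46.63 mm
ȳ = 296069.33 / 7728.00 = 38.31 mm

x̄ = 46.63 mm, ȳ = 38.31 mm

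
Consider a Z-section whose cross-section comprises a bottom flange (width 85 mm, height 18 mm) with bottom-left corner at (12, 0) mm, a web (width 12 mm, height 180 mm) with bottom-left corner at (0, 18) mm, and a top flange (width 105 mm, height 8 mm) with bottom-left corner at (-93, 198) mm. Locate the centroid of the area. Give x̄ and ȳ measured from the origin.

x̄ = 13.76 mm, ȳ = 91.99 mm

Part | A | x̄ᵢ | ȳᵢ | A·x̄ᵢ | A·ȳᵢ
bottom flange | 1530.00 | 54.50 | 9.00 | 83385.00 | 13770.00
web | 2160.00 | 6.00 | 108.00 | 12960.00 | 233280.00
top flange | 840.00 | -40.50 | 202.00 | -34020.00 | 169680.00
Σ | 4530.00 |  |  | 62325.00 | 416730.00
x̄ = 62325.00 / 4530.00 = 13.76 mm
ȳ = 416730.00 / 4530.00 = 91.99 mm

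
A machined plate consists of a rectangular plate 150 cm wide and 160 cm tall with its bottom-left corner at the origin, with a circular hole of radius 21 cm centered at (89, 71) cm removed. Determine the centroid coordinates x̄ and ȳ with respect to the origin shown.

x̄ = 74.14 cm, ȳ = 80.55 cm

plate: A = 150 × 160 = 24000.00, centroid at (75.00, 80.00).
hole: A = −π·21² = -1385.44, centroid at (89.00, 71.00).
ΣA = 22614.56 cm²
ΣAx̄ = (24000.00)(75.00) + (-1385.44)(89.00) = 1676695.63 cm³
ΣAȳ = (24000.00)(80.00) + (-1385.44)(71.00) = 1821633.59 cm³
x̄ = 1676695.63 / 22614.56 = 74.14 cm
ȳ = 1821633.59 / 22614.56 = 80.55 cm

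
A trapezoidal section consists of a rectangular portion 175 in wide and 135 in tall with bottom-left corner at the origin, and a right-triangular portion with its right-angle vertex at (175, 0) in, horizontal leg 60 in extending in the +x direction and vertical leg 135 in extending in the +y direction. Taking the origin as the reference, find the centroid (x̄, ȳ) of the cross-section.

x̄ = 103.23 in, ȳ = 64.21 in

rectangular portion: A = 175 × 135 = 23625.00, centroid at (87.50, 67.50).
triangular portion: A = ½·60·135 = 4050.00, centroid at (195.00, 45.00).
ΣA = 27675.00 in², ΣAx̄ = 2856937.50 in³, ΣAȳ = 1776937.50 in³.
x̄ = 2856937.50/27675.00 = 103.23 in; ȳ = 1776937.50/27675.00 = 64.21 in.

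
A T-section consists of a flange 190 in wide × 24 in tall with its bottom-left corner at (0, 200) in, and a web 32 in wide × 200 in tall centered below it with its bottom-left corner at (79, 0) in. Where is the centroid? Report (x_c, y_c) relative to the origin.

x_c = 95.00 in, y_c = 146.60 in

web: A = 32 × 200 = 6400.00, centroid at (95.00, 100.00).
flange: A = 190 × 24 = 4560.00, centroid at (95.00, 212.00).
ΣA = 10960.00 in²
ΣAx_c = (6400.00)(95.00) + (4560.00)(95.00) = 1041200.00 in³
ΣAy_c = (6400.00)(100.00) + (4560.00)(212.00) = 1606720.00 in³
x_c = 1041200.00 / 10960.00 = 95.00 in
y_c = 1606720.00 / 10960.00 = 146.60 in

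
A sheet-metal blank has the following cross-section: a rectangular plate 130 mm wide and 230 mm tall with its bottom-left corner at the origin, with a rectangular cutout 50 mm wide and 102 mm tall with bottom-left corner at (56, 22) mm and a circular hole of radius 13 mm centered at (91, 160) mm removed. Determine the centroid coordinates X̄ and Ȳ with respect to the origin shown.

X̄ = 61.07 mm, Ȳ = 122.84 mm

Part | A | x̄ᵢ | ȳᵢ | A·x̄ᵢ | A·ȳᵢ
plate | 29900.00 | 65.00 | 115.00 | 1943500.00 | 3438500.00
hole 1 | -5100.00 | 81.00 | 73.00 | -413100.00 | -372300.00
hole 2 | -530.93 | 91.00 | 160.00 | -48314.55 | -84948.67
Σ | 24269.07 |  |  | 1482085.45 | 2981251.33
X̄ = 1482085.45 / 24269.07 = 61.07 mm
Ȳ = 2981251.33 / 24269.07 = 122.84 mm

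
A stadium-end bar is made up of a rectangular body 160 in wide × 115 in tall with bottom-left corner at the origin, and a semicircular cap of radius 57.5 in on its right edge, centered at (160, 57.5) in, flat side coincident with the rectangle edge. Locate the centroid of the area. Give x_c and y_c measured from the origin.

x_c = 102.98 in, y_c = 57.50 in

Part | A | x̄ᵢ | ȳᵢ | A·x̄ᵢ | A·ȳᵢ
rectangular body | 18400.00 | 80.00 | 57.50 | 1472000.00 | 1058000.00
semicircular end | 5193.45 | 184.40 | 57.50 | 957690.84 | 298623.11
Σ | 23593.45 |  |  | 2429690.84 | 1356623.11
x_c = 2429690.84 / 23593.45 = 102.98 in
y_c = 1356623.11 / 23593.45 = 57.50 in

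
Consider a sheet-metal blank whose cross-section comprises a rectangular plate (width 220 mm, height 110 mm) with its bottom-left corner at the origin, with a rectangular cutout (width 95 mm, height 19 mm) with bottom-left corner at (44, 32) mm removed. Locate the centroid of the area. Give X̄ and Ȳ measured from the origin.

X̄ = 111.49 mm, Ȳ = 56.09 mm

plate: A = 220 × 110 = 24200.00, centroid at (110.00, 55.00).
hole: A = −(95 × 19) = -1805.00, centroid at (91.50, 41.50).
ΣA = 22395.00 mm², ΣAX̄ = 2496842.50 mm³, ΣAȲ = 1256092.50 mm³.
X̄ = 2496842.50/22395.00 = 111.49 mm; Ȳ = 1256092.50/22395.00 = 56.09 mm.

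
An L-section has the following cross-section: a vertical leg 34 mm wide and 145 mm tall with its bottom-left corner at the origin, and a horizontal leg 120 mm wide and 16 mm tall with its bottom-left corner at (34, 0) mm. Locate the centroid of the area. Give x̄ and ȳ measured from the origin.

x̄ = 38.58 mm, ȳ = 54.42 mm

vertical leg: A = 34 × 145 = 4930.00, centroid at (17.00, 72.50).
horizontal leg: A = 120 × 16 = 1920.00, centroid at (94.00, 8.00).
ΣA = 6850.00 mm², ΣAx̄ = 264290.00 mm³, ΣAȳ = 372785.00 mm³.
x̄ = 264290.00/6850.00 = 38.58 mm; ȳ = 372785.00/6850.00 = 54.42 mm.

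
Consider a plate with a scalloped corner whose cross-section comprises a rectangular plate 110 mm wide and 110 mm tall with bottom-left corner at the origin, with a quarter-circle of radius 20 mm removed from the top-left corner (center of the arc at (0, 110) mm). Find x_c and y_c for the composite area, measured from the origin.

plate: A = 110 × 110 = 12100.00, centroid at (55.00, 55.00).
removed quarter-circle: A = −¼π·20² = -314.16, centroid at (8.49, 101.51).
ΣA = 11785.84 mm², ΣAx_c = 662833.33 mm³, ΣAy_c = 633609.15 mm³.
x_c = 662833.33/11785.84 = 56.24 mm; y_c = 633609.15/11785.84 = 53.76 mm.

x_c = 56.24 mm, y_c = 53.76 mm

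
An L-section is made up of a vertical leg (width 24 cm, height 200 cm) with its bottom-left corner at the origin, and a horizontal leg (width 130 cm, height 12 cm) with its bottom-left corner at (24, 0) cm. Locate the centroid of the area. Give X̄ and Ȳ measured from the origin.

vertical leg: A = 24 × 200 = 4800.00, centroid at (12.00, 100.00).
horizontal leg: A = 130 × 12 = 1560.00, centroid at (89.00, 6.00).
ΣA = 6360.00 cm², ΣAX̄ = 196440.00 cm³, ΣAȲ = 489360.00 cm³.
X̄ = 196440.00/6360.00 = 30.89 cm; Ȳ = 489360.00/6360.00 = 76.94 cm.

X̄ = 30.89 cm, Ȳ = 76.94 cm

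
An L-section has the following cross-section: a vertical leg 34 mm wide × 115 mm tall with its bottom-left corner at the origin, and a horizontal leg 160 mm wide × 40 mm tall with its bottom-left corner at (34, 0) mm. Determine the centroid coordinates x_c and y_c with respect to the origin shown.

vertical leg: A = 34 × 115 = 3910.00, centroid at (17.00, 57.50).
horizontal leg: A = 160 × 40 = 6400.00, centroid at (114.00, 20.00).
ΣA = 10310.00 mm²
ΣAx_c = (3910.00)(17.00) + (6400.00)(114.00) = 796070.00 mm³
ΣAy_c = (3910.00)(57.50) + (6400.00)(20.00) = 352825.00 mm³
x_c = 796070.00 / 10310.00 = 77.21 mm
y_c = 352825.00 / 10310.00 = 34.22 mm

x_c = 77.21 mm, y_c = 34.22 mm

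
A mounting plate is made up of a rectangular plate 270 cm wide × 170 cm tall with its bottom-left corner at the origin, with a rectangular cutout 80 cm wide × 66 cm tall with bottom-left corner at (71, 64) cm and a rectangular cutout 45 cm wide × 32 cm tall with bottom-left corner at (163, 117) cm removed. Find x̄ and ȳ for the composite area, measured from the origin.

plate: A = 270 × 170 = 45900.00, centroid at (135.00, 85.00).
hole 1: A = −(80 × 66) = -5280.00, centroid at (111.00, 97.00).
hole 2: A = −(45 × 32) = -1440.00, centroid at (185.50, 133.00).
ΣA = 39180.00 cm²
ΣAx̄ = (45900.00)(135.00) + (-5280.00)(111.00) + (-1440.00)(185.50) = 5343300.00 cm³
ΣAȳ = (45900.00)(85.00) + (-5280.00)(97.00) + (-1440.00)(133.00) = 3197820.00 cm³
x̄ = 5343300.00 / 39180.00 = 136.38 cm
ȳ = 3197820.00 / 39180.00 = 81.62 cm

x̄ = 136.38 cm, ȳ = 81.62 cm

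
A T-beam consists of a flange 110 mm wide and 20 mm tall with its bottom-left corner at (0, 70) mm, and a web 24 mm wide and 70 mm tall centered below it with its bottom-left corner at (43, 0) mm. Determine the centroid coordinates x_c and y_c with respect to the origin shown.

x_c = 55.00 mm, y_c = 60.52 mm

Part | A | x̄ᵢ | ȳᵢ | A·x̄ᵢ | A·ȳᵢ
web | 1680.00 | 55.00 | 35.00 | 92400.00 | 58800.00
flange | 2200.00 | 55.00 | 80.00 | 121000.00 | 176000.00
Σ | 3880.00 |  |  | 213400.00 | 234800.00
x_c = 213400.00 / 3880.00 = 55.00 mm
y_c = 234800.00 / 3880.00 = 60.52 mm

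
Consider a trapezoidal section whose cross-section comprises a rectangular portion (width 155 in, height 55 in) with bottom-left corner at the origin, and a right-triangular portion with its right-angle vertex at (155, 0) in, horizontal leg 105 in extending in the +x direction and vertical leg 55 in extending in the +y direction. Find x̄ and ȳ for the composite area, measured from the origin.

rectangular portion: A = 155 × 55 = 8525.00, centroid at (77.50, 27.50).
triangular portion: A = ½·105·55 = 2887.50, centroid at (190.00, 18.33).
ΣA = 11412.50 in²
ΣAx̄ = (8525.00)(77.50) + (2887.50)(190.00) = 1209312.50 in³
ΣAȳ = (8525.00)(27.50) + (2887.50)(18.33) = 287375.00 in³
x̄ = 1209312.50 / 11412.50 = 105.96 in
ȳ = 287375.00 / 11412.50 = 25.18 in

x̄ = 105.96 in, ȳ = 25.18 in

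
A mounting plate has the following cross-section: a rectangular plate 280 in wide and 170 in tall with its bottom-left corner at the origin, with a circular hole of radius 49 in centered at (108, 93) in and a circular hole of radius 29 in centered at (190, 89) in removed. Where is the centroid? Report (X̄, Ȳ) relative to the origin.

X̄ = 142.92 in, Ȳ = 83.10 in

plate: A = 280 × 170 = 47600.00, centroid at (140.00, 85.00).
hole 1: A = −π·49² = -7542.96, centroid at (108.00, 93.00).
hole 2: A = −π·29² = -2642.08, centroid at (190.00, 89.00).
ΣA = 37414.96 in², ΣAX̄ = 5347364.80 in³, ΣAȲ = 3109359.28 in³.
X̄ = 5347364.80/37414.96 = 142.92 in; Ȳ = 3109359.28/37414.96 = 83.10 in.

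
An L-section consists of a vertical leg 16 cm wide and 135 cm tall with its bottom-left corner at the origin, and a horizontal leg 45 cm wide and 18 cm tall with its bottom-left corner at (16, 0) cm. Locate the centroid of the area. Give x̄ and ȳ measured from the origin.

vertical leg: A = 16 × 135 = 2160.00, centroid at (8.00, 67.50).
horizontal leg: A = 45 × 18 = 810.00, centroid at (38.50, 9.00).
ΣA = 2970.00 cm², ΣAx̄ = 48465.00 cm³, ΣAȳ = 153090.00 cm³.
x̄ = 48465.00/2970.00 = 16.32 cm; ȳ = 153090.00/2970.00 = 51.55 cm.

x̄ = 16.32 cm, ȳ = 51.55 cm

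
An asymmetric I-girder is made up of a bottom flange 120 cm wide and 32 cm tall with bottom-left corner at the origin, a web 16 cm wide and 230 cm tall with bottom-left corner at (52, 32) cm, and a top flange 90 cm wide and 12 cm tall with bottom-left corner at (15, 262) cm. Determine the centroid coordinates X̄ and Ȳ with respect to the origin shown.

X̄ = 60.00 cm, Ȳ = 103.70 cm

bottom flange: A = 120 × 32 = 3840.00, centroid at (60.00, 16.00).
web: A = 16 × 230 = 3680.00, centroid at (60.00, 147.00).
top flange: A = 90 × 12 = 1080.00, centroid at (60.00, 268.00).
ΣA = 8600.00 cm², ΣAX̄ = 516000.00 cm³, ΣAȲ = 891840.00 cm³.
X̄ = 516000.00/8600.00 = 60.00 cm; Ȳ = 891840.00/8600.00 = 103.70 cm.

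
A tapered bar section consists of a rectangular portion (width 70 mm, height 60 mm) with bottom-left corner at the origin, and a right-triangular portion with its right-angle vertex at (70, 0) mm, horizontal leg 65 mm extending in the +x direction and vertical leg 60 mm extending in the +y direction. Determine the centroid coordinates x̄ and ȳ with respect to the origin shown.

rectangular portion: A = 70 × 60 = 4200.00, centroid at (35.00, 30.00).
triangular portion: A = ½·65·60 = 1950.00, centroid at (91.67, 20.00).
ΣA = 6150.00 mm²
ΣAx̄ = (4200.00)(35.00) + (1950.00)(91.67) = 325750.00 mm³
ΣAȳ = (4200.00)(30.00) + (1950.00)(20.00) = 165000.00 mm³
x̄ = 325750.00 / 6150.00 = 52.97 mm
ȳ = 165000.00 / 6150.00 = 26.83 mm

x̄ = 52.97 mm, ȳ = 26.83 mm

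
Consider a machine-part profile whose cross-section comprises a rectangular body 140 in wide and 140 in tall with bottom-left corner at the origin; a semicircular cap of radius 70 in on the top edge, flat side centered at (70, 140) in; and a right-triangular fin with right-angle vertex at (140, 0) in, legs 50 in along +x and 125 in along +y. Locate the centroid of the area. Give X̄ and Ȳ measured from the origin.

rectangular body: A = 140 × 140 = 19600.00, centroid at (70.00, 70.00).
semicircular top: A = ½π·70² = 7696.90, centroid at (70.00, 169.71).
triangular fin: A = ½·50·125 = 3125.00, centroid at (156.67, 41.67).
ΣA = 30421.90 in², ΣAX̄ = 2400366.47 in³, ΣAȲ = 2808441.28 in³.
X̄ = 2400366.47/30421.90 = 78.90 in; Ȳ = 2808441.28/30421.90 = 92.32 in.

X̄ = 78.90 in, Ȳ = 92.32 in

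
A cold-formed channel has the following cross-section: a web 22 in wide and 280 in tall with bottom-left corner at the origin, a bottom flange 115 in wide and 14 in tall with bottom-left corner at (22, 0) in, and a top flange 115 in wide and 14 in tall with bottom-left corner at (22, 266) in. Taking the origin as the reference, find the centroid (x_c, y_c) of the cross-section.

Part | A | x̄ᵢ | ȳᵢ | A·x̄ᵢ | A·ȳᵢ
web | 6160.00 | 11.00 | 140.00 | 67760.00 | 862400.00
bottom flange | 1610.00 | 79.50 | 7.00 | 127995.00 | 11270.00
top flange | 1610.00 | 79.50 | 273.00 | 127995.00 | 439530.00
Σ | 9380.00 |  |  | 323750.00 | 1313200.00
x_c = 323750.00 / 9380.00 = 34.51 in
y_c = 1313200.00 / 9380.00 = 140.00 in

x_c = 34.51 in, y_c = 140.00 in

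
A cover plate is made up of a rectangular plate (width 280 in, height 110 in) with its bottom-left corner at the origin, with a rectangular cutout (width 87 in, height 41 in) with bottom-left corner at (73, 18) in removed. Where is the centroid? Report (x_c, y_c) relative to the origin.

x_c = 143.08 in, y_c = 57.16 in

plate: A = 280 × 110 = 30800.00, centroid at (140.00, 55.00).
hole: A = −(87 × 41) = -3567.00, centroid at (116.50, 38.50).
ΣA = 27233.00 in²
ΣAx_c = (30800.00)(140.00) + (-3567.00)(116.50) = 3896444.50 in³
ΣAy_c = (30800.00)(55.00) + (-3567.00)(38.50) = 1556670.50 in³
x_c = 3896444.50 / 27233.00 = 143.08 in
y_c = 1556670.50 / 27233.00 = 57.16 in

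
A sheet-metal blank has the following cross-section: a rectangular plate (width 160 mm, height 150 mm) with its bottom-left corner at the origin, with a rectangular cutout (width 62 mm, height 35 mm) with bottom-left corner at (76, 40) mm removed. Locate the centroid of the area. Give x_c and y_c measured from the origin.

x_c = 77.32 mm, y_c = 76.74 mm

Part | A | x̄ᵢ | ȳᵢ | A·x̄ᵢ | A·ȳᵢ
plate | 24000.00 | 80.00 | 75.00 | 1920000.00 | 1800000.00
hole | -2170.00 | 107.00 | 57.50 | -232190.00 | -124775.00
Σ | 21830.00 |  |  | 1687810.00 | 1675225.00
x_c = 1687810.00 / 21830.00 = 77.32 mm
y_c = 1675225.00 / 21830.00 = 76.74 mm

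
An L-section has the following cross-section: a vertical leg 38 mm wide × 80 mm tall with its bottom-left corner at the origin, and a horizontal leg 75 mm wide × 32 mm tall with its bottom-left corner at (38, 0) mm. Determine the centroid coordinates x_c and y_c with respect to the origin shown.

x_c = 43.93 mm, y_c = 29.41 mm

vertical leg: A = 38 × 80 = 3040.00, centroid at (19.00, 40.00).
horizontal leg: A = 75 × 32 = 2400.00, centroid at (75.50, 16.00).
ΣA = 5440.00 mm², ΣAx_c = 238960.00 mm³, ΣAy_c = 160000.00 mm³.
x_c = 238960.00/5440.00 = 43.93 mm; y_c = 160000.00/5440.00 = 29.41 mm.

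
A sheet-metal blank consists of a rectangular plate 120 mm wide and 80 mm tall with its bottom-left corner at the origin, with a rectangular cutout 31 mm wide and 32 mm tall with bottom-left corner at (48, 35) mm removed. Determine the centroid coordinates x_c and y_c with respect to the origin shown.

x_c = 59.60 mm, y_c = 38.73 mm

Part | A | x̄ᵢ | ȳᵢ | A·x̄ᵢ | A·ȳᵢ
plate | 9600.00 | 60.00 | 40.00 | 576000.00 | 384000.00
hole | -992.00 | 63.50 | 51.00 | -62992.00 | -50592.00
Σ | 8608.00 |  |  | 513008.00 | 333408.00
x_c = 513008.00 / 8608.00 = 59.60 mm
y_c = 333408.00 / 8608.00 = 38.73 mm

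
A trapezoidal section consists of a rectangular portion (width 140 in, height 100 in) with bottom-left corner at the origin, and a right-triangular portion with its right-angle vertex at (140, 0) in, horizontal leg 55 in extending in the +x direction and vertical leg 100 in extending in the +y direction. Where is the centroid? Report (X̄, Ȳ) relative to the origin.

rectangular portion: A = 140 × 100 = 14000.00, centroid at (70.00, 50.00).
triangular portion: A = ½·55·100 = 2750.00, centroid at (158.33, 33.33).
ΣA = 16750.00 in², ΣAX̄ = 1415416.67 in³, ΣAȲ = 791666.67 in³.
X̄ = 1415416.67/16750.00 = 84.50 in; Ȳ = 791666.67/16750.00 = 47.26 in.

X̄ = 84.50 in, Ȳ = 47.26 in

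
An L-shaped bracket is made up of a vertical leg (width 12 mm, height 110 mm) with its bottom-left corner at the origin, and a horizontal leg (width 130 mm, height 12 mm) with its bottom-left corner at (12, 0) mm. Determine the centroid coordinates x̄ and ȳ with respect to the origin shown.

vertical leg: A = 12 × 110 = 1320.00, centroid at (6.00, 55.00).
horizontal leg: A = 130 × 12 = 1560.00, centroid at (77.00, 6.00).
ΣA = 2880.00 mm²
ΣAx̄ = (1320.00)(6.00) + (1560.00)(77.00) = 128040.00 mm³
ΣAȳ = (1320.00)(55.00) + (1560.00)(6.00) = 81960.00 mm³
x̄ = 128040.00 / 2880.00 = 44.46 mm
ȳ = 81960.00 / 2880.00 = 28.46 mm

x̄ = 44.46 mm, ȳ = 28.46 mm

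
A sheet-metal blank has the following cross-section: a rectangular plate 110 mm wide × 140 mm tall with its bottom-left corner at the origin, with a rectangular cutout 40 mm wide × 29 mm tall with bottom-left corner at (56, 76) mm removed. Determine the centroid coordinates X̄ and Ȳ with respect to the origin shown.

X̄ = 53.29 mm, Ȳ = 68.33 mm

plate: A = 110 × 140 = 15400.00, centroid at (55.00, 70.00).
hole: A = −(40 × 29) = -1160.00, centroid at (76.00, 90.50).
ΣA = 14240.00 mm², ΣAX̄ = 758840.00 mm³, ΣAȲ = 973020.00 mm³.
X̄ = 758840.00/14240.00 = 53.29 mm; Ȳ = 973020.00/14240.00 = 68.33 mm.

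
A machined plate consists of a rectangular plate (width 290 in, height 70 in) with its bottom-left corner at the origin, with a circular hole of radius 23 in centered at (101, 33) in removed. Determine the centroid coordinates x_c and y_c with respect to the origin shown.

plate: A = 290 × 70 = 20300.00, centroid at (145.00, 35.00).
hole: A = −π·23² = -1661.90, centroid at (101.00, 33.00).
ΣA = 18638.10 in², ΣAx_c = 2775647.85 in³, ΣAy_c = 655657.22 in³.
x_c = 2775647.85/18638.10 = 148.92 in; y_c = 655657.22/18638.10 = 35.18 in.

x_c = 148.92 in, y_c = 35.18 in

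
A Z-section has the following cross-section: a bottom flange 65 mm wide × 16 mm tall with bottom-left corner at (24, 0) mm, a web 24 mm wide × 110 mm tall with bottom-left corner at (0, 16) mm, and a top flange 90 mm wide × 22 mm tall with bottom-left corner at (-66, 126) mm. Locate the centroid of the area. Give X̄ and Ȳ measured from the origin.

bottom flange: A = 65 × 16 = 1040.00, centroid at (56.50, 8.00).
web: A = 24 × 110 = 2640.00, centroid at (12.00, 71.00).
top flange: A = 90 × 22 = 1980.00, centroid at (-21.00, 137.00).
ΣA = 5660.00 mm²
ΣAX̄ = (1040.00)(56.50) + (2640.00)(12.00) + (1980.00)(-21.00) = 48860.00 mm³
ΣAȲ = (1040.00)(8.00) + (2640.00)(71.00) + (1980.00)(137.00) = 467020.00 mm³
X̄ = 48860.00 / 5660.00 = 8.63 mm
Ȳ = 467020.00 / 5660.00 = 82.51 mm

X̄ = 8.63 mm, Ȳ = 82.51 mm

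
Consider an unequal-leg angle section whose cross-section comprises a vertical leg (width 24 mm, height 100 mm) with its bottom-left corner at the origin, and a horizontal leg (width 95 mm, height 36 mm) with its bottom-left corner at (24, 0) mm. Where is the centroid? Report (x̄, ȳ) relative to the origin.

x̄ = 46.96 mm, ȳ = 31.20 mm

vertical leg: A = 24 × 100 = 2400.00, centroid at (12.00, 50.00).
horizontal leg: A = 95 × 36 = 3420.00, centroid at (71.50, 18.00).
ΣA = 5820.00 mm², ΣAx̄ = 273330.00 mm³, ΣAȳ = 181560.00 mm³.
x̄ = 273330.00/5820.00 = 46.96 mm; ȳ = 181560.00/5820.00 = 31.20 mm.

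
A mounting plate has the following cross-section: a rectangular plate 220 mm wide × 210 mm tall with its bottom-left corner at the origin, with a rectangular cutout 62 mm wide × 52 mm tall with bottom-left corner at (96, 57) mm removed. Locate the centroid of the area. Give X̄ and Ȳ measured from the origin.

plate: A = 220 × 210 = 46200.00, centroid at (110.00, 105.00).
hole: A = −(62 × 52) = -3224.00, centroid at (127.00, 83.00).
ΣA = 42976.00 mm², ΣAX̄ = 4672552.00 mm³, ΣAȲ = 4583408.00 mm³.
X̄ = 4672552.00/42976.00 = 108.72 mm; Ȳ = 4583408.00/42976.00 = 106.65 mm.

X̄ = 108.72 mm, Ȳ = 106.65 mm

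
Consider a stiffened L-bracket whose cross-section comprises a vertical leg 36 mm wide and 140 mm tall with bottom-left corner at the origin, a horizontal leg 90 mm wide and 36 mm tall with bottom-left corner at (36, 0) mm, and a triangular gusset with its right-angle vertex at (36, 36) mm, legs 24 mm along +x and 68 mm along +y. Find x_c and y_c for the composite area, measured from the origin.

vertical leg: A = 36 × 140 = 5040.00, centroid at (18.00, 70.00).
horizontal leg: A = 90 × 36 = 3240.00, centroid at (81.00, 18.00).
gusset: A = ½·24·68 = 816.00, centroid at (44.00, 58.67).
ΣA = 9096.00 mm², ΣAx_c = 389064.00 mm³, ΣAy_c = 458992.00 mm³.
x_c = 389064.00/9096.00 = 42.77 mm; y_c = 458992.00/9096.00 = 50.46 mm.

x_c = 42.77 mm, y_c = 50.46 mm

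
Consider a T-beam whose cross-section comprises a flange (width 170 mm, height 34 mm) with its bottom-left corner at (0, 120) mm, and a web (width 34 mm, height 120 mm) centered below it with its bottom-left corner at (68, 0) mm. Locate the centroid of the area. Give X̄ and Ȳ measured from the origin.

Part | A | x̄ᵢ | ȳᵢ | A·x̄ᵢ | A·ȳᵢ
web | 4080.00 | 85.00 | 60.00 | 346800.00 | 244800.00
flange | 5780.00 | 85.00 | 137.00 | 491300.00 | 791860.00
Σ | 9860.00 |  |  | 838100.00 | 1036660.00
X̄ = 838100.00 / 9860.00 = 85.00 mm
Ȳ = 1036660.00 / 9860.00 = 105.14 mm

X̄ = 85.00 mm, Ȳ = 105.14 mm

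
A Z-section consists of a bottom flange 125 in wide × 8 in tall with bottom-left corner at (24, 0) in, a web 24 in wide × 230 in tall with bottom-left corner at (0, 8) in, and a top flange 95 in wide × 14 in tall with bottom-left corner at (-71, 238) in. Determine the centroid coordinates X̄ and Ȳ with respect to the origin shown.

X̄ = 15.48 in, Ȳ = 128.51 in

bottom flange: A = 125 × 8 = 1000.00, centroid at (86.50, 4.00).
web: A = 24 × 230 = 5520.00, centroid at (12.00, 123.00).
top flange: A = 95 × 14 = 1330.00, centroid at (-23.50, 245.00).
ΣA = 7850.00 in², ΣAX̄ = 121485.00 in³, ΣAȲ = 1008810.00 in³.
X̄ = 121485.00/7850.00 = 15.48 in; Ȳ = 1008810.00/7850.00 = 128.51 in.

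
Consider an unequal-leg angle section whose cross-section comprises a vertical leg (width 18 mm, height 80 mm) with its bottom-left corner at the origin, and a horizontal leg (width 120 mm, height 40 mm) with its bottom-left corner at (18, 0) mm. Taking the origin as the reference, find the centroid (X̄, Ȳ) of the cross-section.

vertical leg: A = 18 × 80 = 1440.00, centroid at (9.00, 40.00).
horizontal leg: A = 120 × 40 = 4800.00, centroid at (78.00, 20.00).
ΣA = 6240.00 mm²
ΣAX̄ = (1440.00)(9.00) + (4800.00)(78.00) = 387360.00 mm³
ΣAȲ = (1440.00)(40.00) + (4800.00)(20.00) = 153600.00 mm³
X̄ = 387360.00 / 6240.00 = 62.08 mm
Ȳ = 153600.00 / 6240.00 = 24.62 mm

X̄ = 62.08 mm, Ȳ = 24.62 mm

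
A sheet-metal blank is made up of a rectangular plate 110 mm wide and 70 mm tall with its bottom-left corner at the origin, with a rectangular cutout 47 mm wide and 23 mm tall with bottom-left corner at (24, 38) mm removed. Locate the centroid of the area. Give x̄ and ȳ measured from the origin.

x̄ = 56.22 mm, ȳ = 32.63 mm

plate: A = 110 × 70 = 7700.00, centroid at (55.00, 35.00).
hole: A = −(47 × 23) = -1081.00, centroid at (47.50, 49.50).
ΣA = 6619.00 mm², ΣAx̄ = 372152.50 mm³, ΣAȳ = 215990.50 mm³.
x̄ = 372152.50/6619.00 = 56.22 mm; ȳ = 215990.50/6619.00 = 32.63 mm.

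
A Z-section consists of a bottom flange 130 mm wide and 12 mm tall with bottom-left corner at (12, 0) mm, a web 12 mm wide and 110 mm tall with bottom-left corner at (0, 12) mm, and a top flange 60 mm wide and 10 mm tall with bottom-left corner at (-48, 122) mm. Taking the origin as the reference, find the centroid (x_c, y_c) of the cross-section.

x_c = 33.69 mm, y_c = 50.00 mm

bottom flange: A = 130 × 12 = 1560.00, centroid at (77.00, 6.00).
web: A = 12 × 110 = 1320.00, centroid at (6.00, 67.00).
top flange: A = 60 × 10 = 600.00, centroid at (-18.00, 127.00).
ΣA = 3480.00 mm²
ΣAx_c = (1560.00)(77.00) + (1320.00)(6.00) + (600.00)(-18.00) = 117240.00 mm³
ΣAy_c = (1560.00)(6.00) + (1320.00)(67.00) + (600.00)(127.00) = 174000.00 mm³
x_c = 117240.00 / 3480.00 = 33.69 mm
y_c = 174000.00 / 3480.00 = 50.00 mm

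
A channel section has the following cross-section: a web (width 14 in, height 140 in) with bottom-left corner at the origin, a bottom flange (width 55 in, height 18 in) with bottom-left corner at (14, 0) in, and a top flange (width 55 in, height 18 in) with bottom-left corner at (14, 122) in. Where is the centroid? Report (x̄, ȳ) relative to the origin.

x̄ = 24.34 in, ȳ = 70.00 in

web: A = 14 × 140 = 1960.00, centroid at (7.00, 70.00).
bottom flange: A = 55 × 18 = 990.00, centroid at (41.50, 9.00).
top flange: A = 55 × 18 = 990.00, centroid at (41.50, 131.00).
ΣA = 3940.00 in²
ΣAx̄ = (1960.00)(7.00) + (990.00)(41.50) + (990.00)(41.50) = 95890.00 in³
ΣAȳ = (1960.00)(70.00) + (990.00)(9.00) + (990.00)(131.00) = 275800.00 in³
x̄ = 95890.00 / 3940.00 = 24.34 in
ȳ = 275800.00 / 3940.00 = 70.00 in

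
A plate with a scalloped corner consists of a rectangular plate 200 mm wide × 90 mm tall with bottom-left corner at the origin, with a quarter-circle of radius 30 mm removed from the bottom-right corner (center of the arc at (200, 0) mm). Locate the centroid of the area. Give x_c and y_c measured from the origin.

plate: A = 200 × 90 = 18000.00, centroid at (100.00, 45.00).
removed quarter-circle: A = −¼π·30² = -706.86, centroid at (187.27, 12.73).
ΣA = 17293.14 mm², ΣAx_c = 1667628.33 mm³, ΣAy_c = 801000.00 mm³.
x_c = 1667628.33/17293.14 = 96.43 mm; y_c = 801000.00/17293.14 = 46.32 mm.

x_c = 96.43 mm, y_c = 46.32 mm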